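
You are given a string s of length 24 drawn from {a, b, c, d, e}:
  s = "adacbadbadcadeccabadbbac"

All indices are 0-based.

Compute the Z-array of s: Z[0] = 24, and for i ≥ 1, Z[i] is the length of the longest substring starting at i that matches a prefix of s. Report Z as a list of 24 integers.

Z[0]=24
i=1: fresh scan; Z[1]=0
i=2: fresh scan; Z[2]=1 grow→box=[2,3)
i=3: fresh scan; Z[3]=0
i=4: fresh scan; Z[4]=0
i=5: fresh scan; Z[5]=2 grow→box=[5,7)
i=6: min(r-i=1, Z[1]=0)=0; Z[6]=0
i=7: fresh scan; Z[7]=0
i=8: fresh scan; Z[8]=2 grow→box=[8,10)
i=9: min(r-i=1, Z[1]=0)=0; Z[9]=0
i=10: fresh scan; Z[10]=0
i=11: fresh scan; Z[11]=2 grow→box=[11,13)
i=12: min(r-i=1, Z[1]=0)=0; Z[12]=0
i=13: fresh scan; Z[13]=0
i=14: fresh scan; Z[14]=0
i=15: fresh scan; Z[15]=0
i=16: fresh scan; Z[16]=1 grow→box=[16,17)
i=17: fresh scan; Z[17]=0
i=18: fresh scan; Z[18]=2 grow→box=[18,20)
i=19: min(r-i=1, Z[1]=0)=0; Z[19]=0
i=20: fresh scan; Z[20]=0
i=21: fresh scan; Z[21]=0
i=22: fresh scan; Z[22]=1 grow→box=[22,23)
i=23: fresh scan; Z[23]=0

[24, 0, 1, 0, 0, 2, 0, 0, 2, 0, 0, 2, 0, 0, 0, 0, 1, 0, 2, 0, 0, 0, 1, 0]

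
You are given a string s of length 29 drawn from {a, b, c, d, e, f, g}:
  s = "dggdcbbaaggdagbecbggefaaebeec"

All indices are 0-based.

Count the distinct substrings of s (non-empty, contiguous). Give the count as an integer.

rank | idx | suffix
   0 |  22 | aaebeec
   1 |   7 | aaggdagbecbggefaaebeec
   2 |  23 | aebeec
   3 |  12 | agbecbggefaaebeec
   4 |   8 | aggdagbecbggefaaebeec
   5 |   6 | baaggdagbecbggefaaebeec
   6 |   5 | bbaaggdagbecbggefaaebeec
   7 |  14 | becbggefaaebeec
   8 |  25 | beec
   9 |  17 | bggefaaebeec
  10 |  28 | c
  11 |   4 | cbbaaggdagbecbggefaaebeec
  12 |  16 | cbggefaaebeec
  13 |  11 | dagbecbggefaaebeec
  14 |   3 | dcbbaaggdagbecbggefaaebeec
  15 |   0 | dggdcbbaaggdagbecbggefaaebeec
  16 |  24 | ebeec
  17 |  27 | ec
  18 |  15 | ecbggefaaebeec
  19 |  26 | eec
  20 |  20 | efaaebeec
  21 |  21 | faaebeec
  22 |  13 | gbecbggefaaebeec
  23 |  10 | gdagbecbggefaaebeec
  24 |   2 | gdcbbaaggdagbecbggefaaebeec
  25 |  19 | gefaaebeec
  26 |   9 | ggdagbecbggefaaebeec
  27 |   1 | ggdcbbaaggdagbecbggefaaebeec
  28 |  18 | ggefaaebeec

SA = [22, 7, 23, 12, 8, 6, 5, 14, 25, 17, 28, 4, 16, 11, 3, 0, 24, 27, 15, 26, 20, 21, 13, 10, 2, 19, 9, 1, 18]
[i] adj suffixes → lcp
  [1] 22/7 → 2 ('aa')
  [2] 7/23 → 1 ('a')
  [3] 23/12 → 1 ('a')
  [4] 12/8 → 2 ('ag')
  [5] 8/6 → 0 ('')
  [6] 6/5 → 1 ('b')
  [7] 5/14 → 1 ('b')
  [8] 14/25 → 2 ('be')
  [9] 25/17 → 1 ('b')
  [10] 17/28 → 0 ('')
  [11] 28/4 → 1 ('c')
  [12] 4/16 → 2 ('cb')
  [13] 16/11 → 0 ('')
  [14] 11/3 → 1 ('d')
  [15] 3/0 → 1 ('d')
  [16] 0/24 → 0 ('')
  [17] 24/27 → 1 ('e')
  [18] 27/15 → 2 ('ec')
  [19] 15/26 → 1 ('e')
  [20] 26/20 → 1 ('e')
  [21] 20/21 → 0 ('')
  [22] 21/13 → 0 ('')
  [23] 13/10 → 1 ('g')
  [24] 10/2 → 2 ('gd')
  [25] 2/19 → 1 ('g')
  [26] 19/9 → 1 ('g')
  [27] 9/1 → 3 ('ggd')
  [28] 1/18 → 2 ('gg')

n(n+1)/2 = 29·30/2 = 435
Σ LCP = 0 + 2 + 1 + 1 + 2 + 0 + 1 + 1 + 2 + 1 + 0 + 1 + 2 + 0 + 1 + 1 + 0 + 1 + 2 + 1 + 1 + 0 + 0 + 1 + 2 + 1 + 1 + 3 + 2 = 31
distinct = 435 − 31 = 404

404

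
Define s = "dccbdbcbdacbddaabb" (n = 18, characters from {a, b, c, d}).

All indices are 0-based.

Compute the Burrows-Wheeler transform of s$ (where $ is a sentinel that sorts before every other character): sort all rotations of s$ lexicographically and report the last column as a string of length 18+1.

rank  rotation             last
    0  $dccbdbcbdacbddaabb  b
    1  aabb$dccbdbcbdacbdd  d
    2  abb$dccbdbcbdacbdda  a
    3  acbddaabb$dccbdbcbd  d
    4  b$dccbdbcbdacbddaab  b
    5  bb$dccbdbcbdacbddaa  a
    6  bcbdacbddaabb$dccbd  d
    7  bdacbddaabb$dccbdbc  c
    8  bdbcbdacbddaabb$dcc  c
    9  bddaabb$dccbdbcbdac  c
   10  cbdacbddaabb$dccbdb  b
   11  cbdbcbdacbddaabb$dc  c
   12  cbddaabb$dccbdbcbda  a
   13  ccbdbcbdacbddaabb$d  d
   14  daabb$dccbdbcbdacbd  d
   15  dacbddaabb$dccbdbcb  b
   16  dbcbdacbddaabb$dccb  b
   17  dccbdbcbdacbddaabb$  $
   18  ddaabb$dccbdbcbdacb  b

bdadbadcccbcaddbb$b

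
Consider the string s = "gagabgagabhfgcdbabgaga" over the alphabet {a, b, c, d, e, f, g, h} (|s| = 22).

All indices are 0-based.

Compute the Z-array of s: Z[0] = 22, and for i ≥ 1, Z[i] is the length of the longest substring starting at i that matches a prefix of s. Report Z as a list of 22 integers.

Z[0]=22
i=1: i≥r, start 0; Z[1]=0
i=2: i≥r, start 0; Z[2]=2 grow→box=[2,4)
i=3: min(r-i=1, Z[1]=0)=0; Z[3]=0
i=4: i≥r, start 0; Z[4]=0
i=5: i≥r, start 0; Z[5]=5 grow→box=[5,10)
i=6: min(r-i=4, Z[1]=0)=0; Z[6]=0
i=7: min(r-i=3, Z[2]=2)=2; Z[7]=2
i=8: min(r-i=2, Z[3]=0)=0; Z[8]=0
i=9: min(r-i=1, Z[4]=0)=0; Z[9]=0
i=10: i≥r, start 0; Z[10]=0
i=11: i≥r, start 0; Z[11]=0
i=12: i≥r, start 0; Z[12]=1 grow→box=[12,13)
i=13: i≥r, start 0; Z[13]=0
i=14: i≥r, start 0; Z[14]=0
i=15: i≥r, start 0; Z[15]=0
i=16: i≥r, start 0; Z[16]=0
i=17: i≥r, start 0; Z[17]=0
i=18: i≥r, start 0; Z[18]=4 grow→box=[18,22)
i=19: min(r-i=3, Z[1]=0)=0; Z[19]=0
i=20: min(r-i=2, Z[2]=2)=2; Z[20]=2
i=21: min(r-i=1, Z[3]=0)=0; Z[21]=0

[22, 0, 2, 0, 0, 5, 0, 2, 0, 0, 0, 0, 1, 0, 0, 0, 0, 0, 4, 0, 2, 0]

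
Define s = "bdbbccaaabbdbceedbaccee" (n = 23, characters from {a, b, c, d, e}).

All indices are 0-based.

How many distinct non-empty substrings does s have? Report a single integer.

sorted suffixes:
  #0 SA[0]=6  'aaabbdbceedbaccee'
  #1 SA[1]=7  'aabbdbceedbaccee'
  #2 SA[2]=8  'abbdbceedbaccee'
  #3 SA[3]=18  'accee'
  #4 SA[4]=17  'baccee'
  #5 SA[5]=2  'bbccaaabbdbceedbaccee'
  #6 SA[6]=9  'bbdbceedbaccee'
  #7 SA[7]=3  'bccaaabbdbceedbaccee'
  #8 SA[8]=12  'bceedbaccee'
  #9 SA[9]=0  'bdbbccaaabbdbceedbaccee'
  #10 SA[10]=10  'bdbceedbaccee'
  #11 SA[11]=5  'caaabbdbceedbaccee'
  #12 SA[12]=4  'ccaaabbdbceedbaccee'
  #13 SA[13]=19  'ccee'
  #14 SA[14]=20  'cee'
  #15 SA[15]=13  'ceedbaccee'
  #16 SA[16]=16  'dbaccee'
  #17 SA[17]=1  'dbbccaaabbdbceedbaccee'
  #18 SA[18]=11  'dbceedbaccee'
  #19 SA[19]=22  'e'
  #20 SA[20]=15  'edbaccee'
  #21 SA[21]=21  'ee'
  #22 SA[22]=14  'eedbaccee'

SA = [6, 7, 8, 18, 17, 2, 9, 3, 12, 0, 10, 5, 4, 19, 20, 13, 16, 1, 11, 22, 15, 21, 14]
[i] adj suffixes → lcp
  [1] 6/7 → 2 ('aa')
  [2] 7/8 → 1 ('a')
  [3] 8/18 → 1 ('a')
  [4] 18/17 → 0 ('')
  [5] 17/2 → 1 ('b')
  [6] 2/9 → 2 ('bb')
  [7] 9/3 → 1 ('b')
  [8] 3/12 → 2 ('bc')
  [9] 12/0 → 1 ('b')
  [10] 0/10 → 3 ('bdb')
  [11] 10/5 → 0 ('')
  [12] 5/4 → 1 ('c')
  [13] 4/19 → 2 ('cc')
  [14] 19/20 → 1 ('c')
  [15] 20/13 → 3 ('cee')
  [16] 13/16 → 0 ('')
  [17] 16/1 → 2 ('db')
  [18] 1/11 → 2 ('db')
  [19] 11/22 → 0 ('')
  [20] 22/15 → 1 ('e')
  [21] 15/21 → 1 ('e')
  [22] 21/14 → 2 ('ee')

n(n+1)/2 = 23·24/2 = 276
Σ LCP = 0 + 2 + 1 + 1 + 0 + 1 + 2 + 1 + 2 + 1 + 3 + 0 + 1 + 2 + 1 + 3 + 0 + 2 + 2 + 0 + 1 + 1 + 2 = 29
distinct = 276 − 29 = 247

247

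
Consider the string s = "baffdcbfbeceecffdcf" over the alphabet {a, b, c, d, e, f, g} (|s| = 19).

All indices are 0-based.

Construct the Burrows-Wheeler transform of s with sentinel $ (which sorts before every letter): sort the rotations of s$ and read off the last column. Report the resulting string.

fb$fcdedeffbeccbffac

rank  rotation              last
    0  $baffdcbfbeceecffdcf  f
    1  affdcbfbeceecffdcf$b  b
    2  baffdcbfbeceecffdcf$  $
    3  beceecffdcf$baffdcbf  f
    4  bfbeceecffdcf$baffdc  c
    5  cbfbeceecffdcf$baffd  d
    6  ceecffdcf$baffdcbfbe  e
    7  cf$baffdcbfbeceecffd  d
    8  cffdcf$baffdcbfbecee  e
    9  dcbfbeceecffdcf$baff  f
   10  dcf$baffdcbfbeceecff  f
   11  eceecffdcf$baffdcbfb  b
   12  ecffdcf$baffdcbfbece  e
   13  eecffdcf$baffdcbfbec  c
   14  f$baffdcbfbeceecffdc  c
   15  fbeceecffdcf$baffdcb  b
   16  fdcbfbeceecffdcf$baf  f
   17  fdcf$baffdcbfbeceecf  f
   18  ffdcbfbeceecffdcf$ba  a
   19  ffdcf$baffdcbfbeceec  c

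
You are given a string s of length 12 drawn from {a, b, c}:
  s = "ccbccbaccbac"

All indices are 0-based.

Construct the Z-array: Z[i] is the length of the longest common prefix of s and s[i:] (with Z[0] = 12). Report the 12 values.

Z[0]=12
i=1: fresh scan; Z[1]=1 grow→box=[1,2)
i=2: fresh scan; Z[2]=0
i=3: fresh scan; Z[3]=3 grow→box=[3,6)
i=4: min(r-i=2, Z[1]=1)=1; Z[4]=1
i=5: min(r-i=1, Z[2]=0)=0; Z[5]=0
i=6: fresh scan; Z[6]=0
i=7: fresh scan; Z[7]=3 grow→box=[7,10)
i=8: min(r-i=2, Z[1]=1)=1; Z[8]=1
i=9: min(r-i=1, Z[2]=0)=0; Z[9]=0
i=10: fresh scan; Z[10]=0
i=11: fresh scan; Z[11]=1 grow→box=[11,12)

[12, 1, 0, 3, 1, 0, 0, 3, 1, 0, 0, 1]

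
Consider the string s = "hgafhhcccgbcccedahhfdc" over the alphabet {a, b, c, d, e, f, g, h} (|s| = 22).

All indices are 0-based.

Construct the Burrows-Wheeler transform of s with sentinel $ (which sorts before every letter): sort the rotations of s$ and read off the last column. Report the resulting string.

rank  rotation                 last
    0  $hgafhhcccgbcccedahhfdc  c
    1  afhhcccgbcccedahhfdc$hg  g
    2  ahhfdc$hgafhhcccgbccced  d
    3  bcccedahhfdc$hgafhhcccg  g
    4  c$hgafhhcccgbcccedahhfd  d
    5  cccedahhfdc$hgafhhcccgb  b
    6  cccgbcccedahhfdc$hgafhh  h
    7  ccedahhfdc$hgafhhcccgbc  c
    8  ccgbcccedahhfdc$hgafhhc  c
    9  cedahhfdc$hgafhhcccgbcc  c
   10  cgbcccedahhfdc$hgafhhcc  c
   11  dahhfdc$hgafhhcccgbccce  e
   12  dc$hgafhhcccgbcccedahhf  f
   13  edahhfdc$hgafhhcccgbccc  c
   14  fdc$hgafhhcccgbcccedahh  h
   15  fhhcccgbcccedahhfdc$hga  a
   16  gafhhcccgbcccedahhfdc$h  h
   17  gbcccedahhfdc$hgafhhccc  c
   18  hcccgbcccedahhfdc$hgafh  h
   19  hfdc$hgafhhcccgbcccedah  h
   20  hgafhhcccgbcccedahhfdc$  $
   21  hhcccgbcccedahhfdc$hgaf  f
   22  hhfdc$hgafhhcccgbccceda  a

cgdgdbhccccefchahchh$fa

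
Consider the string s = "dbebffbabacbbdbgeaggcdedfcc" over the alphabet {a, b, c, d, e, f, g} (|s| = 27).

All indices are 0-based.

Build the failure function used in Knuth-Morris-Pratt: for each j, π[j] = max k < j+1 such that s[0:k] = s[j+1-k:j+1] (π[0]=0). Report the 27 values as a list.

π[0] = 0
j=1 s[j]='b': π[1]=0 (border '')
j=2 s[j]='e': π[2]=0 (border '')
j=3 s[j]='b': π[3]=0 (border '')
j=4 s[j]='f': π[4]=0 (border '')
j=5 s[j]='f': π[5]=0 (border '')
j=6 s[j]='b': π[6]=0 (border '')
j=7 s[j]='a': π[7]=0 (border '')
j=8 s[j]='b': π[8]=0 (border '')
j=9 s[j]='a': π[9]=0 (border '')
j=10 s[j]='c': π[10]=0 (border '')
j=11 s[j]='b': π[11]=0 (border '')
j=12 s[j]='b': π[12]=0 (border '')
j=13 s[j]='d': π[13]=1 (border 'd')
j=14 s[j]='b': π[14]=2 (border 'db')
j=15 s[j]='g': k: 2→0; π[15]=0 (border '')
j=16 s[j]='e': π[16]=0 (border '')
j=17 s[j]='a': π[17]=0 (border '')
j=18 s[j]='g': π[18]=0 (border '')
j=19 s[j]='g': π[19]=0 (border '')
j=20 s[j]='c': π[20]=0 (border '')
j=21 s[j]='d': π[21]=1 (border 'd')
j=22 s[j]='e': k: 1→0; π[22]=0 (border '')
j=23 s[j]='d': π[23]=1 (border 'd')
j=24 s[j]='f': k: 1→0; π[24]=0 (border '')
j=25 s[j]='c': π[25]=0 (border '')
j=26 s[j]='c': π[26]=0 (border '')

[0, 0, 0, 0, 0, 0, 0, 0, 0, 0, 0, 0, 0, 1, 2, 0, 0, 0, 0, 0, 0, 1, 0, 1, 0, 0, 0]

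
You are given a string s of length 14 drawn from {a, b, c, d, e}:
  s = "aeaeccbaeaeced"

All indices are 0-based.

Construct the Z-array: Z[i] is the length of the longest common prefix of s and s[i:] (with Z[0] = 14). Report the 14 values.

Z[0]=14
i=1: i≥r, start 0; Z[1]=0
i=2: i≥r, start 0; Z[2]=2 grow→box=[2,4)
i=3: min(r-i=1, Z[1]=0)=0; Z[3]=0
i=4: i≥r, start 0; Z[4]=0
i=5: i≥r, start 0; Z[5]=0
i=6: i≥r, start 0; Z[6]=0
i=7: i≥r, start 0; Z[7]=5 grow→box=[7,12)
i=8: min(r-i=4, Z[1]=0)=0; Z[8]=0
i=9: min(r-i=3, Z[2]=2)=2; Z[9]=2
i=10: min(r-i=2, Z[3]=0)=0; Z[10]=0
i=11: min(r-i=1, Z[4]=0)=0; Z[11]=0
i=12: i≥r, start 0; Z[12]=0
i=13: i≥r, start 0; Z[13]=0

[14, 0, 2, 0, 0, 0, 0, 5, 0, 2, 0, 0, 0, 0]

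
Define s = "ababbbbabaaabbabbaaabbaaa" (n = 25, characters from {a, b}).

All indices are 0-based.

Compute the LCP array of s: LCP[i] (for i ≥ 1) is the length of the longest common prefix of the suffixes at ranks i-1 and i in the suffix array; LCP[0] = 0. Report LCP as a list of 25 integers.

[0, 1, 2, 3, 6, 2, 5, 1, 3, 2, 6, 4, 3, 0, 4, 7, 2, 3, 4, 1, 5, 3, 4, 2, 3]

sorted suffixes:
  #0 SA[0]=24  'a'
  #1 SA[1]=23  'aa'
  #2 SA[2]=22  'aaa'
  #3 SA[3]=17  'aaabbaaa'
  #4 SA[4]=9  'aaabbabbaaabbaaa'
  #5 SA[5]=18  'aabbaaa'
  #6 SA[6]=10  'aabbabbaaabbaaa'
  #7 SA[7]=7  'abaaabbabbaaabbaaa'
  #8 SA[8]=0  'ababbbbabaaabbabbaaabbaaa'
  #9 SA[9]=19  'abbaaa'
  #10 SA[10]=14  'abbaaabbaaa'
  #11 SA[11]=11  'abbabbaaabbaaa'
  #12 SA[12]=2  'abbbbabaaabbabbaaabbaaa'
  #13 SA[13]=21  'baaa'
  #14 SA[14]=16  'baaabbaaa'
  #15 SA[15]=8  'baaabbabbaaabbaaa'
  #16 SA[16]=6  'babaaabbabbaaabbaaa'
  #17 SA[17]=13  'babbaaabbaaa'
  #18 SA[18]=1  'babbbbabaaabbabbaaabbaaa'
  #19 SA[19]=20  'bbaaa'
  #20 SA[20]=15  'bbaaabbaaa'
  #21 SA[21]=5  'bbabaaabbabbaaabbaaa'
  #22 SA[22]=12  'bbabbaaabbaaa'
  #23 SA[23]=4  'bbbabaaabbabbaaabbaaa'
  #24 SA[24]=3  'bbbbabaaabbabbaaabbaaa'

SA = [24, 23, 22, 17, 9, 18, 10, 7, 0, 19, 14, 11, 2, 21, 16, 8, 6, 13, 1, 20, 15, 5, 12, 4, 3]
rank  pair      lcp
   1  s[24:],s[23:]  1  'a'
   2  s[23:],s[22:]  2  'aa'
   3  s[22:],s[17:]  3  'aaa'
   4  s[17:],s[9:]  6  'aaabba'
   5  s[9:],s[18:]  2  'aa'
   6  s[18:],s[10:]  5  'aabba'
   7  s[10:],s[7:]  1  'a'
   8  s[7:],s[0:]  3  'aba'
   9  s[0:],s[19:]  2  'ab'
  10  s[19:],s[14:]  6  'abbaaa'
  11  s[14:],s[11:]  4  'abba'
  12  s[11:],s[2:]  3  'abb'
  13  s[2:],s[21:]  0  ''
  14  s[21:],s[16:]  4  'baaa'
  15  s[16:],s[8:]  7  'baaabba'
  16  s[8:],s[6:]  2  'ba'
  17  s[6:],s[13:]  3  'bab'
  18  s[13:],s[1:]  4  'babb'
  19  s[1:],s[20:]  1  'b'
  20  s[20:],s[15:]  5  'bbaaa'
  21  s[15:],s[5:]  3  'bba'
  22  s[5:],s[12:]  4  'bbab'
  23  s[12:],s[4:]  2  'bb'
  24  s[4:],s[3:]  3  'bbb'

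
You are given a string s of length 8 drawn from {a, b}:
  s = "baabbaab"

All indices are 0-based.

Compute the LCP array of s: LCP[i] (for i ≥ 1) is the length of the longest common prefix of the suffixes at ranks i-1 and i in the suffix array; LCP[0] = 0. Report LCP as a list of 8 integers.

rank | idx | suffix
   0 |   5 | aab
   1 |   1 | aabbaab
   2 |   6 | ab
   3 |   2 | abbaab
   4 |   7 | b
   5 |   4 | baab
   6 |   0 | baabbaab
   7 |   3 | bbaab

SA = [5, 1, 6, 2, 7, 4, 0, 3]
rank  pair      lcp
   1  s[5:],s[1:]  3  'aab'
   2  s[1:],s[6:]  1  'a'
   3  s[6:],s[2:]  2  'ab'
   4  s[2:],s[7:]  0  ''
   5  s[7:],s[4:]  1  'b'
   6  s[4:],s[0:]  4  'baab'
   7  s[0:],s[3:]  1  'b'

[0, 3, 1, 2, 0, 1, 4, 1]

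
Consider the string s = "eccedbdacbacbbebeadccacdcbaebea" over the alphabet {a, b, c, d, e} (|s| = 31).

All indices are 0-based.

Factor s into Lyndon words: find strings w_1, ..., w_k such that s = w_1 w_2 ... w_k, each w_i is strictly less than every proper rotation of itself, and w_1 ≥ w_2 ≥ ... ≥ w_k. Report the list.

["e", "cced", "bd", "acbacbbebeadccacdcbaebe", "a"]

emit factor 1: 'e' (i=0, period=1)
emit factor 2: 'cced' (i=1, period=4)
emit factor 3: 'bd' (i=5, period=2)
emit factor 4: 'acbacbbebeadccacdcbaebe' (i=7, period=23)
emit factor 5: 'a' (i=30, period=1)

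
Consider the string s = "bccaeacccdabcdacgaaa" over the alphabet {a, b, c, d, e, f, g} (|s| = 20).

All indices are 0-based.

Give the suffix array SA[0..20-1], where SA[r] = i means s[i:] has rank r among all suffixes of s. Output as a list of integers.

rank | idx | suffix
   0 |  19 | a
   1 |  18 | aa
   2 |  17 | aaa
   3 |  10 | abcdacgaaa
   4 |   5 | acccdabcdacgaaa
   5 |  14 | acgaaa
   6 |   3 | aeacccdabcdacgaaa
   7 |   0 | bccaeacccdabcdacgaaa
   8 |  11 | bcdacgaaa
   9 |   2 | caeacccdabcdacgaaa
  10 |   1 | ccaeacccdabcdacgaaa
  11 |   6 | cccdabcdacgaaa
  12 |   7 | ccdabcdacgaaa
  13 |   8 | cdabcdacgaaa
  14 |  12 | cdacgaaa
  15 |  15 | cgaaa
  16 |   9 | dabcdacgaaa
  17 |  13 | dacgaaa
  18 |   4 | eacccdabcdacgaaa
  19 |  16 | gaaa

[19, 18, 17, 10, 5, 14, 3, 0, 11, 2, 1, 6, 7, 8, 12, 15, 9, 13, 4, 16]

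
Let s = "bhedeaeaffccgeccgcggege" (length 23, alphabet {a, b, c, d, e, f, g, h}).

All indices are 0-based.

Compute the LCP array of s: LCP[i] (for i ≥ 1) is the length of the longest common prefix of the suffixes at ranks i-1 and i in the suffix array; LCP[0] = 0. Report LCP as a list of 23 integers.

sorted suffixes:
  #0 SA[0]=5  'aeaffccgeccgcggege'
  #1 SA[1]=7  'affccgeccgcggege'
  #2 SA[2]=0  'bhedeaeaffccgeccgcggege'
  #3 SA[3]=14  'ccgcggege'
  #4 SA[4]=10  'ccgeccgcggege'
  #5 SA[5]=15  'cgcggege'
  #6 SA[6]=11  'cgeccgcggege'
  #7 SA[7]=17  'cggege'
  #8 SA[8]=3  'deaeaffccgeccgcggege'
  #9 SA[9]=22  'e'
  #10 SA[10]=4  'eaeaffccgeccgcggege'
  #11 SA[11]=6  'eaffccgeccgcggege'
  #12 SA[12]=13  'eccgcggege'
  #13 SA[13]=2  'edeaeaffccgeccgcggege'
  #14 SA[14]=20  'ege'
  #15 SA[15]=9  'fccgeccgcggege'
  #16 SA[16]=8  'ffccgeccgcggege'
  #17 SA[17]=16  'gcggege'
  #18 SA[18]=21  'ge'
  #19 SA[19]=12  'geccgcggege'
  #20 SA[20]=19  'gege'
  #21 SA[21]=18  'ggege'
  #22 SA[22]=1  'hedeaeaffccgeccgcggege'

SA = [5, 7, 0, 14, 10, 15, 11, 17, 3, 22, 4, 6, 13, 2, 20, 9, 8, 16, 21, 12, 19, 18, 1]
rank  pair      lcp
   1  s[5:],s[7:]  1  'a'
   2  s[7:],s[0:]  0  ''
   3  s[0:],s[14:]  0  ''
   4  s[14:],s[10:]  3  'ccg'
   5  s[10:],s[15:]  1  'c'
   6  s[15:],s[11:]  2  'cg'
   7  s[11:],s[17:]  2  'cg'
   8  s[17:],s[3:]  0  ''
   9  s[3:],s[22:]  0  ''
  10  s[22:],s[4:]  1  'e'
  11  s[4:],s[6:]  2  'ea'
  12  s[6:],s[13:]  1  'e'
  13  s[13:],s[2:]  1  'e'
  14  s[2:],s[20:]  1  'e'
  15  s[20:],s[9:]  0  ''
  16  s[9:],s[8:]  1  'f'
  17  s[8:],s[16:]  0  ''
  18  s[16:],s[21:]  1  'g'
  19  s[21:],s[12:]  2  'ge'
  20  s[12:],s[19:]  2  'ge'
  21  s[19:],s[18:]  1  'g'
  22  s[18:],s[1:]  0  ''

[0, 1, 0, 0, 3, 1, 2, 2, 0, 0, 1, 2, 1, 1, 1, 0, 1, 0, 1, 2, 2, 1, 0]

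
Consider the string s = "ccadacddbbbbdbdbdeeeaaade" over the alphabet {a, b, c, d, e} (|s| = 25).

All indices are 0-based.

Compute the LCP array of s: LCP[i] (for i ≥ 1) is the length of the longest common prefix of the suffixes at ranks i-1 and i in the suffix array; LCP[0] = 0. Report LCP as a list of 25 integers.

rank | idx | suffix
   0 |  20 | aaade
   1 |  21 | aade
   2 |   4 | acddbbbbdbdbdeeeaaade
   3 |   2 | adacddbbbbdbdbdeeeaaade
   4 |  22 | ade
   5 |   8 | bbbbdbdbdeeeaaade
   6 |   9 | bbbdbdbdeeeaaade
   7 |  10 | bbdbdbdeeeaaade
   8 |  11 | bdbdbdeeeaaade
   9 |  13 | bdbdeeeaaade
  10 |  15 | bdeeeaaade
  11 |   1 | cadacddbbbbdbdbdeeeaaade
  12 |   0 | ccadacddbbbbdbdbdeeeaaade
  13 |   5 | cddbbbbdbdbdeeeaaade
  14 |   3 | dacddbbbbdbdbdeeeaaade
  15 |   7 | dbbbbdbdbdeeeaaade
  16 |  12 | dbdbdeeeaaade
  17 |  14 | dbdeeeaaade
  18 |   6 | ddbbbbdbdbdeeeaaade
  19 |  23 | de
  20 |  16 | deeeaaade
  21 |  24 | e
  22 |  19 | eaaade
  23 |  18 | eeaaade
  24 |  17 | eeeaaade

SA = [20, 21, 4, 2, 22, 8, 9, 10, 11, 13, 15, 1, 0, 5, 3, 7, 12, 14, 6, 23, 16, 24, 19, 18, 17]
i: (SA[i-1],SA[i]) lcp shared
  1: (20,21) 2 'aa'
  2: (21,4) 1 'a'
  3: (4,2) 1 'a'
  4: (2,22) 2 'ad'
  5: (22,8) 0 ''
  6: (8,9) 3 'bbb'
  7: (9,10) 2 'bb'
  8: (10,11) 1 'b'
  9: (11,13) 4 'bdbd'
  10: (13,15) 2 'bd'
  11: (15,1) 0 ''
  12: (1,0) 1 'c'
  13: (0,5) 1 'c'
  14: (5,3) 0 ''
  15: (3,7) 1 'd'
  16: (7,12) 2 'db'
  17: (12,14) 3 'dbd'
  18: (14,6) 1 'd'
  19: (6,23) 1 'd'
  20: (23,16) 2 'de'
  21: (16,24) 0 ''
  22: (24,19) 1 'e'
  23: (19,18) 1 'e'
  24: (18,17) 2 'ee'

[0, 2, 1, 1, 2, 0, 3, 2, 1, 4, 2, 0, 1, 1, 0, 1, 2, 3, 1, 1, 2, 0, 1, 1, 2]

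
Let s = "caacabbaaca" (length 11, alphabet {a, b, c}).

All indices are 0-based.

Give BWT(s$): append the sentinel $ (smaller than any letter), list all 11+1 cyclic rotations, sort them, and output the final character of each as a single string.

rank  rotation      last
    0  $caacabbaaca  a
    1  a$caacabbaac  c
    2  aaca$caacabb  b
    3  aacabbaaca$c  c
    4  abbaaca$caac  c
    5  aca$caacabba  a
    6  acabbaaca$ca  a
    7  baaca$caacab  b
    8  bbaaca$caaca  a
    9  ca$caacabbaa  a
   10  caacabbaaca$  $
   11  cabbaaca$caa  a

acbccaabaa$a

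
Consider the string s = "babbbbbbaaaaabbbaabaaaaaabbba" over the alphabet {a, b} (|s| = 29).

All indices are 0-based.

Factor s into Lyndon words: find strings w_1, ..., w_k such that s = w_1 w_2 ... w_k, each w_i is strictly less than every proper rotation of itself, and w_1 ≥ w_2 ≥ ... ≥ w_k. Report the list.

emit factor 1: 'b' (i=0, period=1)
emit factor 2: 'abbbbbb' (i=1, period=7)
emit factor 3: 'aaaaabbbaab' (i=8, period=11)
emit factor 4: 'aaaaaabbb' (i=19, period=9)
emit factor 5: 'a' (i=28, period=1)

["b", "abbbbbb", "aaaaabbbaab", "aaaaaabbb", "a"]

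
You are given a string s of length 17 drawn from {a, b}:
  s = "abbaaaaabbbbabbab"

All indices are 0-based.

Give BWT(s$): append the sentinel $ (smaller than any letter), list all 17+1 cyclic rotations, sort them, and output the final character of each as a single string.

bbaaab$baabbbaabba

rank  rotation            last
    0  $abbaaaaabbbbabbab  b
    1  aaaaabbbbabbab$abb  b
    2  aaaabbbbabbab$abba  a
    3  aaabbbbabbab$abbaa  a
    4  aabbbbabbab$abbaaa  a
    5  ab$abbaaaaabbbbabb  b
    6  abbaaaaabbbbabbab$  $
    7  abbab$abbaaaaabbbb  b
    8  abbbbabbab$abbaaaa  a
    9  b$abbaaaaabbbbabba  a
   10  baaaaabbbbabbab$ab  b
   11  bab$abbaaaaabbbbab  b
   12  babbab$abbaaaaabbb  b
   13  bbaaaaabbbbabbab$a  a
   14  bbab$abbaaaaabbbba  a
   15  bbabbab$abbaaaaabb  b
   16  bbbabbab$abbaaaaab  b
   17  bbbbabbab$abbaaaaa  a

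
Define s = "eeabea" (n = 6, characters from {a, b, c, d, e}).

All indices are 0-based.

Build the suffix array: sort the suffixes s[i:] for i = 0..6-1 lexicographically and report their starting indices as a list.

rank | idx | suffix
   0 |   5 | a
   1 |   2 | abea
   2 |   3 | bea
   3 |   4 | ea
   4 |   1 | eabea
   5 |   0 | eeabea

[5, 2, 3, 4, 1, 0]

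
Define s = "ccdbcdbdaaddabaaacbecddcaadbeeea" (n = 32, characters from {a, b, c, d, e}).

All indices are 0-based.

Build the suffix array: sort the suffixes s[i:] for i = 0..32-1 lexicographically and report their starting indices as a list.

[31, 14, 15, 24, 8, 12, 16, 25, 9, 13, 3, 6, 18, 27, 23, 17, 0, 1, 4, 20, 7, 11, 2, 5, 26, 22, 10, 21, 30, 19, 29, 28]

rank | idx | suffix
   0 |  31 | a
   1 |  14 | aaacbecddcaadbeeea
   2 |  15 | aacbecddcaadbeeea
   3 |  24 | aadbeeea
   4 |   8 | aaddabaaacbecddcaadbeeea
   5 |  12 | abaaacbecddcaadbeeea
   6 |  16 | acbecddcaadbeeea
   7 |  25 | adbeeea
   8 |   9 | addabaaacbecddcaadbeeea
   9 |  13 | baaacbecddcaadbeeea
  10 |   3 | bcdbdaaddabaaacbecddcaadbeeea
  11 |   6 | bdaaddabaaacbecddcaadbeeea
  12 |  18 | becddcaadbeeea
  13 |  27 | beeea
  14 |  23 | caadbeeea
  15 |  17 | cbecddcaadbeeea
  16 |   0 | ccdbcdbdaaddabaaacbecddcaadbeeea
  17 |   1 | cdbcdbdaaddabaaacbecddcaadbeeea
  18 |   4 | cdbdaaddabaaacbecddcaadbeeea
  19 |  20 | cddcaadbeeea
  20 |   7 | daaddabaaacbecddcaadbeeea
  21 |  11 | dabaaacbecddcaadbeeea
  22 |   2 | dbcdbdaaddabaaacbecddcaadbeeea
  23 |   5 | dbdaaddabaaacbecddcaadbeeea
  24 |  26 | dbeeea
  25 |  22 | dcaadbeeea
  26 |  10 | ddabaaacbecddcaadbeeea
  27 |  21 | ddcaadbeeea
  28 |  30 | ea
  29 |  19 | ecddcaadbeeea
  30 |  29 | eea
  31 |  28 | eeea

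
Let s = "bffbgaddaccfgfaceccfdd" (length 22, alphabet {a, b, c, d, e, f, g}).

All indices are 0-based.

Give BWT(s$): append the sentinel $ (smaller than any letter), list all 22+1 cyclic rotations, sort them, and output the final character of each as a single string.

rank  rotation                 last
    0  $bffbgaddaccfgfaceccfdd  d
    1  accfgfaceccfdd$bffbgadd  d
    2  aceccfdd$bffbgaddaccfgf  f
    3  addaccfgfaceccfdd$bffbg  g
    4  bffbgaddaccfgfaceccfdd$  $
    5  bgaddaccfgfaceccfdd$bff  f
    6  ccfdd$bffbgaddaccfgface  e
    7  ccfgfaceccfdd$bffbgadda  a
    8  ceccfdd$bffbgaddaccfgfa  a
    9  cfdd$bffbgaddaccfgfacec  c
   10  cfgfaceccfdd$bffbgaddac  c
   11  d$bffbgaddaccfgfaceccfd  d
   12  daccfgfaceccfdd$bffbgad  d
   13  dd$bffbgaddaccfgfaceccf  f
   14  ddaccfgfaceccfdd$bffbga  a
   15  eccfdd$bffbgaddaccfgfac  c
   16  faceccfdd$bffbgaddaccfg  g
   17  fbgaddaccfgfaceccfdd$bf  f
   18  fdd$bffbgaddaccfgfacecc  c
   19  ffbgaddaccfgfaceccfdd$b  b
   20  fgfaceccfdd$bffbgaddacc  c
   21  gaddaccfgfaceccfdd$bffb  b
   22  gfaceccfdd$bffbgaddaccf  f

ddfg$feaaccddfacgfcbcbf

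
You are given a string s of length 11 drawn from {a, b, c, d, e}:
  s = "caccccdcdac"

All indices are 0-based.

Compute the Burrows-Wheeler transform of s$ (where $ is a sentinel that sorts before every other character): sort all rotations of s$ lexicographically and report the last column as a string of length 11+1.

cdca$accdccc

rank  rotation      last
    0  $caccccdcdac  c
    1  ac$caccccdcd  d
    2  accccdcdac$c  c
    3  c$caccccdcda  a
    4  caccccdcdac$  $
    5  ccccdcdac$ca  a
    6  cccdcdac$cac  c
    7  ccdcdac$cacc  c
    8  cdac$caccccd  d
    9  cdcdac$caccc  c
   10  dac$caccccdc  c
   11  dcdac$cacccc  c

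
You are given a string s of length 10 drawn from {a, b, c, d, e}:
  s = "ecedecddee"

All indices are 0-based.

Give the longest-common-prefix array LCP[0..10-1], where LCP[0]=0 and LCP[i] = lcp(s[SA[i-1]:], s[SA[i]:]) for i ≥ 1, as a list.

rank→(start, suffix):
  0 → (5, 'cddee')
  1 → (1, 'cedecddee')
  2 → (6, 'ddee')
  3 → (3, 'decddee')
  4 → (7, 'dee')
  5 → (9, 'e')
  6 → (4, 'ecddee')
  7 → (0, 'ecedecddee')
  8 → (2, 'edecddee')
  9 → (8, 'ee')

SA = [5, 1, 6, 3, 7, 9, 4, 0, 2, 8]
rank  pair      lcp
   1  s[5:],s[1:]  1  'c'
   2  s[1:],s[6:]  0  ''
   3  s[6:],s[3:]  1  'd'
   4  s[3:],s[7:]  2  'de'
   5  s[7:],s[9:]  0  ''
   6  s[9:],s[4:]  1  'e'
   7  s[4:],s[0:]  2  'ec'
   8  s[0:],s[2:]  1  'e'
   9  s[2:],s[8:]  1  'e'

[0, 1, 0, 1, 2, 0, 1, 2, 1, 1]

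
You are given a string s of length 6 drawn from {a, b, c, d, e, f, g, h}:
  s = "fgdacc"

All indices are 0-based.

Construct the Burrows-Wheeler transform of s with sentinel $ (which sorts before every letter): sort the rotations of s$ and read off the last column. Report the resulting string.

cdcag$f

rank  rotation last
    0  $fgdacc  c
    1  acc$fgd  d
    2  c$fgdac  c
    3  cc$fgda  a
    4  dacc$fg  g
    5  fgdacc$  $
    6  gdacc$f  f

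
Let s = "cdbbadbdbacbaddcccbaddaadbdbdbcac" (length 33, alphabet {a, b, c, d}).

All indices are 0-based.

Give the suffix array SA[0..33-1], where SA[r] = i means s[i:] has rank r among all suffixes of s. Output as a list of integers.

rank | idx | suffix
   0 |  22 | aadbdbdbcac
   1 |  31 | ac
   2 |   9 | acbaddcccbaddaadbdbdbcac
   3 |   4 | adbdbacbaddcccbaddaadbdbdbcac
   4 |  23 | adbdbdbcac
   5 |  19 | addaadbdbdbcac
   6 |  12 | addcccbaddaadbdbdbcac
   7 |   8 | bacbaddcccbaddaadbdbdbcac
   8 |   3 | badbdbacbaddcccbaddaadbdbdbcac
   9 |  18 | baddaadbdbdbcac
  10 |  11 | baddcccbaddaadbdbdbcac
  11 |   2 | bbadbdbacbaddcccbaddaadbdbdbcac
  12 |  29 | bcac
  13 |   6 | bdbacbaddcccbaddaadbdbdbcac
  14 |  27 | bdbcac
  15 |  25 | bdbdbcac
  16 |  32 | c
  17 |  30 | cac
  18 |  17 | cbaddaadbdbdbcac
  19 |  10 | cbaddcccbaddaadbdbdbcac
  20 |  16 | ccbaddaadbdbdbcac
  21 |  15 | cccbaddaadbdbdbcac
  22 |   0 | cdbbadbdbacbaddcccbaddaadbdbdbcac
  23 |  21 | daadbdbdbcac
  24 |   7 | dbacbaddcccbaddaadbdbdbcac
  25 |   1 | dbbadbdbacbaddcccbaddaadbdbdbcac
  26 |  28 | dbcac
  27 |   5 | dbdbacbaddcccbaddaadbdbdbcac
  28 |  26 | dbdbcac
  29 |  24 | dbdbdbcac
  30 |  14 | dcccbaddaadbdbdbcac
  31 |  20 | ddaadbdbdbcac
  32 |  13 | ddcccbaddaadbdbdbcac

[22, 31, 9, 4, 23, 19, 12, 8, 3, 18, 11, 2, 29, 6, 27, 25, 32, 30, 17, 10, 16, 15, 0, 21, 7, 1, 28, 5, 26, 24, 14, 20, 13]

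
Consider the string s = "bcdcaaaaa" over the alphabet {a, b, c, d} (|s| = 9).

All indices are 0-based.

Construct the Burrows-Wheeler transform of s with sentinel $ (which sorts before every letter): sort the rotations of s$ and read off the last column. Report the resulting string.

aaaaac$dbc

rank  rotation    last
    0  $bcdcaaaaa  a
    1  a$bcdcaaaa  a
    2  aa$bcdcaaa  a
    3  aaa$bcdcaa  a
    4  aaaa$bcdca  a
    5  aaaaa$bcdc  c
    6  bcdcaaaaa$  $
    7  caaaaa$bcd  d
    8  cdcaaaaa$b  b
    9  dcaaaaa$bc  c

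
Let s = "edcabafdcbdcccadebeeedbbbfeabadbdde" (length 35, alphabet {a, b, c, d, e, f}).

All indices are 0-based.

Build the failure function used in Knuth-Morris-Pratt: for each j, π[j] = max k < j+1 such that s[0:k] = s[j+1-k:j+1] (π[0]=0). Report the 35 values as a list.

π[0] = 0
j=1 s[j]='d': π[1]=0 (border '')
j=2 s[j]='c': π[2]=0 (border '')
j=3 s[j]='a': π[3]=0 (border '')
j=4 s[j]='b': π[4]=0 (border '')
j=5 s[j]='a': π[5]=0 (border '')
j=6 s[j]='f': π[6]=0 (border '')
j=7 s[j]='d': π[7]=0 (border '')
j=8 s[j]='c': π[8]=0 (border '')
j=9 s[j]='b': π[9]=0 (border '')
j=10 s[j]='d': π[10]=0 (border '')
j=11 s[j]='c': π[11]=0 (border '')
j=12 s[j]='c': π[12]=0 (border '')
j=13 s[j]='c': π[13]=0 (border '')
j=14 s[j]='a': π[14]=0 (border '')
j=15 s[j]='d': π[15]=0 (border '')
j=16 s[j]='e': π[16]=1 (border 'e')
j=17 s[j]='b': k: 1→0; π[17]=0 (border '')
j=18 s[j]='e': π[18]=1 (border 'e')
j=19 s[j]='e': k: 1→0; π[19]=1 (border 'e')
j=20 s[j]='e': k: 1→0; π[20]=1 (border 'e')
j=21 s[j]='d': π[21]=2 (border 'ed')
j=22 s[j]='b': k: 2→0; π[22]=0 (border '')
j=23 s[j]='b': π[23]=0 (border '')
j=24 s[j]='b': π[24]=0 (border '')
j=25 s[j]='f': π[25]=0 (border '')
j=26 s[j]='e': π[26]=1 (border 'e')
j=27 s[j]='a': k: 1→0; π[27]=0 (border '')
j=28 s[j]='b': π[28]=0 (border '')
j=29 s[j]='a': π[29]=0 (border '')
j=30 s[j]='d': π[30]=0 (border '')
j=31 s[j]='b': π[31]=0 (border '')
j=32 s[j]='d': π[32]=0 (border '')
j=33 s[j]='d': π[33]=0 (border '')
j=34 s[j]='e': π[34]=1 (border 'e')

[0, 0, 0, 0, 0, 0, 0, 0, 0, 0, 0, 0, 0, 0, 0, 0, 1, 0, 1, 1, 1, 2, 0, 0, 0, 0, 1, 0, 0, 0, 0, 0, 0, 0, 1]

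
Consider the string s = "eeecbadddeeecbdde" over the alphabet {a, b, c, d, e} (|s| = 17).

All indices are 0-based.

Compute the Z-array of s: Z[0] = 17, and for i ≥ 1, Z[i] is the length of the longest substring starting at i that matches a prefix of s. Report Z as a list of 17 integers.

[17, 2, 1, 0, 0, 0, 0, 0, 0, 5, 2, 1, 0, 0, 0, 0, 1]

Z[0]=17
i=1: outside box; Z[1]=2 scan→box=[1,3)
i=2: min(r-i=1, Z[1]=2)=1; Z[2]=1
i=3: outside box; Z[3]=0
i=4: outside box; Z[4]=0
i=5: outside box; Z[5]=0
i=6: outside box; Z[6]=0
i=7: outside box; Z[7]=0
i=8: outside box; Z[8]=0
i=9: outside box; Z[9]=5 scan→box=[9,14)
i=10: min(r-i=4, Z[1]=2)=2; Z[10]=2
i=11: min(r-i=3, Z[2]=1)=1; Z[11]=1
i=12: min(r-i=2, Z[3]=0)=0; Z[12]=0
i=13: min(r-i=1, Z[4]=0)=0; Z[13]=0
i=14: outside box; Z[14]=0
i=15: outside box; Z[15]=0
i=16: outside box; Z[16]=1 scan→box=[16,17)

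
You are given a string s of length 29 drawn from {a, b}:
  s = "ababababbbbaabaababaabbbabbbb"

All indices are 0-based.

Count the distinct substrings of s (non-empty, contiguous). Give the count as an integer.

341

rank→(start, suffix):
  0 → (11, 'aabaababaabbbabbbb')
  1 → (14, 'aababaabbbabbbb')
  2 → (19, 'aabbbabbbb')
  3 → (12, 'abaababaabbbabbbb')
  4 → (17, 'abaabbbabbbb')
  5 → (15, 'ababaabbbabbbb')
  6 → (0, 'ababababbbbaabaababaabbbabbbb')
  7 → (2, 'abababbbbaabaababaabbbabbbb')
  8 → (4, 'ababbbbaabaababaabbbabbbb')
  9 → (20, 'abbbabbbb')
  10 → (24, 'abbbb')
  11 → (6, 'abbbbaabaababaabbbabbbb')
  12 → (28, 'b')
  13 → (10, 'baabaababaabbbabbbb')
  14 → (13, 'baababaabbbabbbb')
  15 → (18, 'baabbbabbbb')
  16 → (16, 'babaabbbabbbb')
  17 → (1, 'babababbbbaabaababaabbbabbbb')
  18 → (3, 'bababbbbaabaababaabbbabbbb')
  19 → (23, 'babbbb')
  20 → (5, 'babbbbaabaababaabbbabbbb')
  21 → (27, 'bb')
  22 → (9, 'bbaabaababaabbbabbbb')
  23 → (22, 'bbabbbb')
  24 → (26, 'bbb')
  25 → (8, 'bbbaabaababaabbbabbbb')
  26 → (21, 'bbbabbbb')
  27 → (25, 'bbbb')
  28 → (7, 'bbbbaabaababaabbbabbbb')

SA = [11, 14, 19, 12, 17, 15, 0, 2, 4, 20, 24, 6, 28, 10, 13, 18, 16, 1, 3, 23, 5, 27, 9, 22, 26, 8, 21, 25, 7]
i: (SA[i-1],SA[i]) lcp shared
  1: (11,14) 4 'aaba'
  2: (14,19) 3 'aab'
  3: (19,12) 1 'a'
  4: (12,17) 5 'abaab'
  5: (17,15) 3 'aba'
  6: (15,0) 5 'ababa'
  7: (0,2) 6 'ababab'
  8: (2,4) 4 'abab'
  9: (4,20) 2 'ab'
  10: (20,24) 4 'abbb'
  11: (24,6) 5 'abbbb'
  12: (6,28) 0 ''
  13: (28,10) 1 'b'
  14: (10,13) 5 'baaba'
  15: (13,18) 4 'baab'
  16: (18,16) 2 'ba'
  17: (16,1) 4 'baba'
  18: (1,3) 5 'babab'
  19: (3,23) 3 'bab'
  20: (23,5) 6 'babbbb'
  21: (5,27) 1 'b'
  22: (27,9) 2 'bb'
  23: (9,22) 3 'bba'
  24: (22,26) 2 'bb'
  25: (26,8) 3 'bbb'
  26: (8,21) 4 'bbba'
  27: (21,25) 3 'bbb'
  28: (25,7) 4 'bbbb'

n(n+1)/2 = 29·30/2 = 435
Σ LCP = 0 + 4 + 3 + 1 + 5 + 3 + 5 + 6 + 4 + 2 + 4 + 5 + 0 + 1 + 5 + 4 + 2 + 4 + 5 + 3 + 6 + 1 + 2 + 3 + 2 + 3 + 4 + 3 + 4 = 94
distinct = 435 − 94 = 341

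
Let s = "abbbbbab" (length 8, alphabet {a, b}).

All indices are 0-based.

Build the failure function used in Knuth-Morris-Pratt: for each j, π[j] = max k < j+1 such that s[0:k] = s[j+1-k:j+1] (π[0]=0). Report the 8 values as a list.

π[0] = 0
j=1 s[j]='b': π[1]=0 (border '')
j=2 s[j]='b': π[2]=0 (border '')
j=3 s[j]='b': π[3]=0 (border '')
j=4 s[j]='b': π[4]=0 (border '')
j=5 s[j]='b': π[5]=0 (border '')
j=6 s[j]='a': π[6]=1 (border 'a')
j=7 s[j]='b': π[7]=2 (border 'ab')

[0, 0, 0, 0, 0, 0, 1, 2]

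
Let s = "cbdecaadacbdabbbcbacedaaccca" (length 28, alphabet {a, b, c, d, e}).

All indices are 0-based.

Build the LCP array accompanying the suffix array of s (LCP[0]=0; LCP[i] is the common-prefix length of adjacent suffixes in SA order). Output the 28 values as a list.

rank→(start, suffix):
  0 → (27, 'a')
  1 → (22, 'aaccca')
  2 → (5, 'aadacbdabbbcbacedaaccca')
  3 → (12, 'abbbcbacedaaccca')
  4 → (8, 'acbdabbbcbacedaaccca')
  5 → (23, 'accca')
  6 → (18, 'acedaaccca')
  7 → (6, 'adacbdabbbcbacedaaccca')
  8 → (17, 'bacedaaccca')
  9 → (13, 'bbbcbacedaaccca')
  10 → (14, 'bbcbacedaaccca')
  11 → (15, 'bcbacedaaccca')
  12 → (10, 'bdabbbcbacedaaccca')
  13 → (1, 'bdecaadacbdabbbcbacedaaccca')
  14 → (26, 'ca')
  15 → (4, 'caadacbdabbbcbacedaaccca')
  16 → (16, 'cbacedaaccca')
  17 → (9, 'cbdabbbcbacedaaccca')
  18 → (0, 'cbdecaadacbdabbbcbacedaaccca')
  19 → (25, 'cca')
  20 → (24, 'ccca')
  21 → (19, 'cedaaccca')
  22 → (21, 'daaccca')
  23 → (11, 'dabbbcbacedaaccca')
  24 → (7, 'dacbdabbbcbacedaaccca')
  25 → (2, 'decaadacbdabbbcbacedaaccca')
  26 → (3, 'ecaadacbdabbbcbacedaaccca')
  27 → (20, 'edaaccca')

SA = [27, 22, 5, 12, 8, 23, 18, 6, 17, 13, 14, 15, 10, 1, 26, 4, 16, 9, 0, 25, 24, 19, 21, 11, 7, 2, 3, 20]
i: (SA[i-1],SA[i]) lcp shared
  1: (27,22) 1 'a'
  2: (22,5) 2 'aa'
  3: (5,12) 1 'a'
  4: (12,8) 1 'a'
  5: (8,23) 2 'ac'
  6: (23,18) 2 'ac'
  7: (18,6) 1 'a'
  8: (6,17) 0 ''
  9: (17,13) 1 'b'
  10: (13,14) 2 'bb'
  11: (14,15) 1 'b'
  12: (15,10) 1 'b'
  13: (10,1) 2 'bd'
  14: (1,26) 0 ''
  15: (26,4) 2 'ca'
  16: (4,16) 1 'c'
  17: (16,9) 2 'cb'
  18: (9,0) 3 'cbd'
  19: (0,25) 1 'c'
  20: (25,24) 2 'cc'
  21: (24,19) 1 'c'
  22: (19,21) 0 ''
  23: (21,11) 2 'da'
  24: (11,7) 2 'da'
  25: (7,2) 1 'd'
  26: (2,3) 0 ''
  27: (3,20) 1 'e'

[0, 1, 2, 1, 1, 2, 2, 1, 0, 1, 2, 1, 1, 2, 0, 2, 1, 2, 3, 1, 2, 1, 0, 2, 2, 1, 0, 1]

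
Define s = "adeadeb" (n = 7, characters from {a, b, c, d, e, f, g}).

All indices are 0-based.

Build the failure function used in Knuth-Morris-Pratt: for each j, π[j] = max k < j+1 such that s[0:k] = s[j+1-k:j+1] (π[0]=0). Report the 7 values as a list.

π[0] = 0
j=1 s[j]='d': π[1]=0 (border '')
j=2 s[j]='e': π[2]=0 (border '')
j=3 s[j]='a': π[3]=1 (border 'a')
j=4 s[j]='d': π[4]=2 (border 'ad')
j=5 s[j]='e': π[5]=3 (border 'ade')
j=6 s[j]='b': k: 3→0; π[6]=0 (border '')

[0, 0, 0, 1, 2, 3, 0]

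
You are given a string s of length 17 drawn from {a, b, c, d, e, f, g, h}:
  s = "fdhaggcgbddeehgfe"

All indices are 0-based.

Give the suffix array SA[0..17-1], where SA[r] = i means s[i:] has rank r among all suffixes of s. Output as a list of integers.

rank | idx | suffix
   0 |   3 | aggcgbddeehgfe
   1 |   8 | bddeehgfe
   2 |   6 | cgbddeehgfe
   3 |   9 | ddeehgfe
   4 |  10 | deehgfe
   5 |   1 | dhaggcgbddeehgfe
   6 |  16 | e
   7 |  11 | eehgfe
   8 |  12 | ehgfe
   9 |   0 | fdhaggcgbddeehgfe
  10 |  15 | fe
  11 |   7 | gbddeehgfe
  12 |   5 | gcgbddeehgfe
  13 |  14 | gfe
  14 |   4 | ggcgbddeehgfe
  15 |   2 | haggcgbddeehgfe
  16 |  13 | hgfe

[3, 8, 6, 9, 10, 1, 16, 11, 12, 0, 15, 7, 5, 14, 4, 2, 13]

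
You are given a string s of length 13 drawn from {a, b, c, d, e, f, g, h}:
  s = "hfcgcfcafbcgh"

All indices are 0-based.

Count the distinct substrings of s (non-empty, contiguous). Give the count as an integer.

82

rank→(start, suffix):
  0 → (7, 'afbcgh')
  1 → (9, 'bcgh')
  2 → (6, 'cafbcgh')
  3 → (4, 'cfcafbcgh')
  4 → (2, 'cgcfcafbcgh')
  5 → (10, 'cgh')
  6 → (8, 'fbcgh')
  7 → (5, 'fcafbcgh')
  8 → (1, 'fcgcfcafbcgh')
  9 → (3, 'gcfcafbcgh')
  10 → (11, 'gh')
  11 → (12, 'h')
  12 → (0, 'hfcgcfcafbcgh')

SA = [7, 9, 6, 4, 2, 10, 8, 5, 1, 3, 11, 12, 0]
rank  pair      lcp
   1  s[7:],s[9:]  0  ''
   2  s[9:],s[6:]  0  ''
   3  s[6:],s[4:]  1  'c'
   4  s[4:],s[2:]  1  'c'
   5  s[2:],s[10:]  2  'cg'
   6  s[10:],s[8:]  0  ''
   7  s[8:],s[5:]  1  'f'
   8  s[5:],s[1:]  2  'fc'
   9  s[1:],s[3:]  0  ''
  10  s[3:],s[11:]  1  'g'
  11  s[11:],s[12:]  0  ''
  12  s[12:],s[0:]  1  'h'

n(n+1)/2 = 13·14/2 = 91
Σ LCP = 0 + 0 + 0 + 1 + 1 + 2 + 0 + 1 + 2 + 0 + 1 + 0 + 1 = 9
distinct = 91 − 9 = 82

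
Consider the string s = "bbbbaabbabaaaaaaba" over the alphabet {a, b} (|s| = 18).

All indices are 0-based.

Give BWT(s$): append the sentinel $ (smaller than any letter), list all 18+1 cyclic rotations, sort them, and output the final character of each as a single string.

rank  rotation             last
    0  $bbbbaabbabaaaaaaba  a
    1  a$bbbbaabbabaaaaaab  b
    2  aaaaaaba$bbbbaabbab  b
    3  aaaaaba$bbbbaabbaba  a
    4  aaaaba$bbbbaabbabaa  a
    5  aaaba$bbbbaabbabaaa  a
    6  aaba$bbbbaabbabaaaa  a
    7  aabbabaaaaaaba$bbbb  b
    8  aba$bbbbaabbabaaaaa  a
    9  abaaaaaaba$bbbbaabb  b
   10  abbabaaaaaaba$bbbba  a
   11  ba$bbbbaabbabaaaaaa  a
   12  baaaaaaba$bbbbaabba  a
   13  baabbabaaaaaaba$bbb  b
   14  babaaaaaaba$bbbbaab  b
   15  bbaabbabaaaaaaba$bb  b
   16  bbabaaaaaaba$bbbbaa  a
   17  bbbaabbabaaaaaaba$b  b
   18  bbbbaabbabaaaaaaba$  $

abbaaaababaaabbbab$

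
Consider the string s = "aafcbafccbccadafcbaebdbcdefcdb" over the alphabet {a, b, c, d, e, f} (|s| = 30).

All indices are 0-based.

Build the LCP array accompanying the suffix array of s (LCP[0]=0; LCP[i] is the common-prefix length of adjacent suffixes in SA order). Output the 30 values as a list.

sorted suffixes:
  #0 SA[0]=0  'aafcbafccbccadafcbaebdbcdefcdb'
  #1 SA[1]=12  'adafcbaebdbcdefcdb'
  #2 SA[2]=18  'aebdbcdefcdb'
  #3 SA[3]=14  'afcbaebdbcdefcdb'
  #4 SA[4]=1  'afcbafccbccadafcbaebdbcdefcdb'
  #5 SA[5]=5  'afccbccadafcbaebdbcdefcdb'
  #6 SA[6]=29  'b'
  #7 SA[7]=17  'baebdbcdefcdb'
  #8 SA[8]=4  'bafccbccadafcbaebdbcdefcdb'
  #9 SA[9]=9  'bccadafcbaebdbcdefcdb'
  #10 SA[10]=22  'bcdefcdb'
  #11 SA[11]=20  'bdbcdefcdb'
  #12 SA[12]=11  'cadafcbaebdbcdefcdb'
  #13 SA[13]=16  'cbaebdbcdefcdb'
  #14 SA[14]=3  'cbafccbccadafcbaebdbcdefcdb'
  #15 SA[15]=8  'cbccadafcbaebdbcdefcdb'
  #16 SA[16]=10  'ccadafcbaebdbcdefcdb'
  #17 SA[17]=7  'ccbccadafcbaebdbcdefcdb'
  #18 SA[18]=27  'cdb'
  #19 SA[19]=23  'cdefcdb'
  #20 SA[20]=13  'dafcbaebdbcdefcdb'
  #21 SA[21]=28  'db'
  #22 SA[22]=21  'dbcdefcdb'
  #23 SA[23]=24  'defcdb'
  #24 SA[24]=19  'ebdbcdefcdb'
  #25 SA[25]=25  'efcdb'
  #26 SA[26]=15  'fcbaebdbcdefcdb'
  #27 SA[27]=2  'fcbafccbccadafcbaebdbcdefcdb'
  #28 SA[28]=6  'fccbccadafcbaebdbcdefcdb'
  #29 SA[29]=26  'fcdb'

SA = [0, 12, 18, 14, 1, 5, 29, 17, 4, 9, 22, 20, 11, 16, 3, 8, 10, 7, 27, 23, 13, 28, 21, 24, 19, 25, 15, 2, 6, 26]
i: (SA[i-1],SA[i]) lcp shared
  1: (0,12) 1 'a'
  2: (12,18) 1 'a'
  3: (18,14) 1 'a'
  4: (14,1) 5 'afcba'
  5: (1,5) 3 'afc'
  6: (5,29) 0 ''
  7: (29,17) 1 'b'
  8: (17,4) 2 'ba'
  9: (4,9) 1 'b'
  10: (9,22) 2 'bc'
  11: (22,20) 1 'b'
  12: (20,11) 0 ''
  13: (11,16) 1 'c'
  14: (16,3) 3 'cba'
  15: (3,8) 2 'cb'
  16: (8,10) 1 'c'
  17: (10,7) 2 'cc'
  18: (7,27) 1 'c'
  19: (27,23) 2 'cd'
  20: (23,13) 0 ''
  21: (13,28) 1 'd'
  22: (28,21) 2 'db'
  23: (21,24) 1 'd'
  24: (24,19) 0 ''
  25: (19,25) 1 'e'
  26: (25,15) 0 ''
  27: (15,2) 4 'fcba'
  28: (2,6) 2 'fc'
  29: (6,26) 2 'fc'

[0, 1, 1, 1, 5, 3, 0, 1, 2, 1, 2, 1, 0, 1, 3, 2, 1, 2, 1, 2, 0, 1, 2, 1, 0, 1, 0, 4, 2, 2]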